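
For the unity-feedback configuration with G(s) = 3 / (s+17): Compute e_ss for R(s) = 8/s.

6.8

G(s) has no factors of s in the denominator, so the system is type 0.
K_p = lim_{s→0} G(s) = 3 / (17) = 3/17.
e_ss = 8/(1 + K_p) = 8/(20/17) = 6.8.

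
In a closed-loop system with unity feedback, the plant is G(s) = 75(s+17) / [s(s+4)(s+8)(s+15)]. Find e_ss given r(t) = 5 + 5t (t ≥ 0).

The open loop has one pole at the origin → type 1 system. By superposition:
  • 5: tracked with zero error.
  • 5t: e_ss = 5/K_v with K_v=85/32 → 32/17.
Total e_ss = 32/17.

32/17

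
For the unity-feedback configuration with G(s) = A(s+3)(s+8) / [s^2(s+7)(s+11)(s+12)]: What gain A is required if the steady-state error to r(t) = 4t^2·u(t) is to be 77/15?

60

System type = 2 (two poles at s=0).
K_a = lim_{s→0} s^2·G(s) = A·3·8 / (7·11·12) = (2/77)·A.
e_ss = 8/K_a = 77/15 ⇒ K_a = 120/77 ⇒ A = (120/77)/(2/77) = 60.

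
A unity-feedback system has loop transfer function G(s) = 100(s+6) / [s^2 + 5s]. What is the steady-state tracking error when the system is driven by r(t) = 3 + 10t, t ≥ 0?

Lowest-order denominator term is 5s, so the open loop has 1 pole at the origin → type 1 system. Taking each input component in turn:
  • 3: tracked with zero error.
  • 10t: e_ss = 10/K_v with K_v=120 → 1/12.
Total e_ss = 1/12.

1/12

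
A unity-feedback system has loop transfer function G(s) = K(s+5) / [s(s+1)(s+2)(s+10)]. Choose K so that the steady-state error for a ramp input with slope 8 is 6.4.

G(s) has one factor of s in the denominator, so the system is type 1.
K_v = lim_{s→0} s·G(s) = K·5 / (1·2·10) = 0.25·K.
e_ss = 8/K_v = 6.4 ⇒ K_v = 1.25 ⇒ K = 1.25/0.25 = 5.

5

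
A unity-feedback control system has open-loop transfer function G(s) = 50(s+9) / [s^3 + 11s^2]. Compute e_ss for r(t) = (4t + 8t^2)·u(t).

88/225

Factoring s^2 from the denominator leaves a polynomial with constant term 11, so the system is type 2. By superposition:
  • 4t: tracked with zero error.
  • 8t^2: e_ss = 16/K_a with K_a=450/11 → 88/225.
Total e_ss = 88/225.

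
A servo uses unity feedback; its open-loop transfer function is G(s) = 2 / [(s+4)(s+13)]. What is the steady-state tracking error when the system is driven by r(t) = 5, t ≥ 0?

G(s) has no factors of s in the denominator, so the system is type 0.
K_p = lim_{s→0} G(s) = 2 / (4·13) = 1/26.
e_ss = 5/(1 + K_p) = 5/(27/26) = 130/27.

130/27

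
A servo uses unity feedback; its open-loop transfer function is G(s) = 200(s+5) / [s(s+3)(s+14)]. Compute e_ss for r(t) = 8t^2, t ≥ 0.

System type = 1 (one pole at s=0).
K_a = lim_{s→0} s^2·G(s) = 0; the steady-state error to this parabolic input grows without bound.

infinity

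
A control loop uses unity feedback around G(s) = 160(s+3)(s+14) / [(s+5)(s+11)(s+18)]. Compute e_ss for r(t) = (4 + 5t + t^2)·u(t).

G(s) has no factors of s in the denominator, so the system is type 0. Taking each input component in turn:
  • 4: e_ss = 4/(1+K_p) with K_p=224/33 → 132/257.
  • 5t: a type-0 system cannot track it, e_ss → ∞.
  • t^2: a type-0 system cannot track it, e_ss → ∞.
The unbounded component dominates.

infinity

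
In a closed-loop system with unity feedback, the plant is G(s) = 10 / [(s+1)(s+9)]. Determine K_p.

System type = 0 (no poles at s=0).
K_p = lim_{s→0} G(s) = 10 / (1·9) = 10/9.

10/9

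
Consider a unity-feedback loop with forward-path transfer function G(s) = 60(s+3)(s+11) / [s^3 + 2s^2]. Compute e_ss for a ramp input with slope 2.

0

Factoring s^2 from the denominator leaves a polynomial with constant term 2, so the system is type 2.
A type-2 system has K_v = ∞, so it tracks a ramp input with zero steady-state error.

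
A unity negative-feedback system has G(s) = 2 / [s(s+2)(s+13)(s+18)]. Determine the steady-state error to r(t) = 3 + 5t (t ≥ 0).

One free integrator in G(s): this is a type 1 system. Treating each term separately:
  • 3: tracked with zero error.
  • 5t: e_ss = 5/K_v with K_v=1/234 → 1170.
Total e_ss = 1170.

1170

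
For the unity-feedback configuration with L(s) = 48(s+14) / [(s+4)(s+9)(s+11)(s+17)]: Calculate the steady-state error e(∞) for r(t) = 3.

1683/617

The open loop has no poles at the origin → type 0 system.
K_p = lim_{s→0} L(s) = 48·14 / (4·9·11·17) = 56/561.
e_ss = 3/(1 + K_p) = 3/(617/561) = 1683/617.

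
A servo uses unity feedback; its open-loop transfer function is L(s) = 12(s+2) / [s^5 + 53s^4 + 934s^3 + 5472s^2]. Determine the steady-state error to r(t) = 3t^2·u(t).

Factoring s^2 from the denominator leaves a polynomial with constant term 5472, so the system is type 2.
K_a = lim_{s→0} s^2·L(s) = 12·2 / 5472 = 1/228.
r(t) = 3t^2 gives R(s) = 6/s^3.
e_ss = 6/K_a = 6/(1/228) = 1368.

1368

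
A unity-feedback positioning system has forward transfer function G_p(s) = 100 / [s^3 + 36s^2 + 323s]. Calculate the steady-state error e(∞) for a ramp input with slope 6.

19.38

The denominator has no term below 323s — 1 pole at s=0, type 1.
K_v = lim_{s→0} s·G_p(s) = 100 / 323 = 100/323.
e_ss = 6/K_v = 6/(100/323) = 19.38.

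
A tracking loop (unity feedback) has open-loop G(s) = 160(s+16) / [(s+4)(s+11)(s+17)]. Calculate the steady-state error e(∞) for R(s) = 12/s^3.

infinity

The open loop has no poles at the origin → type 0 system.
For a type-0 system K_a = 0, so e_ss to a parabolic input is unbounded.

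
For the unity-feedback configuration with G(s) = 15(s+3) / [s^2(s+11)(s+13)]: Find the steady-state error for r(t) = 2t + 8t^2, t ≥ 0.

2288/45

The open loop has two poles at the origin → type 2 system. By superposition:
  • 2t: tracked with zero error.
  • 8t^2: e_ss = 16/K_a with K_a=45/143 → 2288/45.
Total e_ss = 2288/45.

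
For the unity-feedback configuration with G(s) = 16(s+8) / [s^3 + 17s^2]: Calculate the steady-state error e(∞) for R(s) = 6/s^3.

The denominator has no term below 17s^2 — 2 poles at s=0, type 2.
K_a = lim_{s→0} s^2·G(s) = 16·8 / 17 = 128/17.
r(t) = 3t^2 gives R(s) = 6/s^3.
e_ss = 6/K_a = 6/(128/17) = 51/64.

51/64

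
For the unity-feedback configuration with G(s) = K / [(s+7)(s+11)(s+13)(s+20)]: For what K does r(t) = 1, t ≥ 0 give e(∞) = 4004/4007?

G(s) has no factors of s in the denominator, so the system is type 0.
K_p = lim_{s→0} G(s) = K / (7·11·13·20) = (1/20020)·K.
e_ss = 1/(1 + K_p) = 4004/4007 ⇒ 1 + (1/20020)·K = 4007/4004 ⇒ K = 15.

15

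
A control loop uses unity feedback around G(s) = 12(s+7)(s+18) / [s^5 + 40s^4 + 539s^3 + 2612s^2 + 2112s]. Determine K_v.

Lowest-order denominator term is 2112s, so the open loop has 1 pole at the origin → type 1 system.
K_v = lim_{s→0} s·G(s) = 12·7·18 / 2112 = 63/88.

63/88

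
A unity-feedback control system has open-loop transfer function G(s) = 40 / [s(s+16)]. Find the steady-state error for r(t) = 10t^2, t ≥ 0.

G(s) has one factor of s in the denominator, so the system is type 1.
K_a = lim_{s→0} s^2·G(s) = 0; the steady-state error to this parabolic input grows without bound.

infinity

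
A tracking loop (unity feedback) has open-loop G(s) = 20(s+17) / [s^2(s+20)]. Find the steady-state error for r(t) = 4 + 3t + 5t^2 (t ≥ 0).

10/17

The open loop has two poles at the origin → type 2 system. Treating each term separately:
  • 4: tracked with zero error.
  • 3t: tracked with zero error.
  • 5t^2: e_ss = 10/K_a with K_a=17 → 10/17.
Total e_ss = 10/17.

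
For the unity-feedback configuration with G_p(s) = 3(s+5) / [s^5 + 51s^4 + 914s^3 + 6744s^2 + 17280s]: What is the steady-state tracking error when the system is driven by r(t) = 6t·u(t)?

The denominator has no term below 17280s — 1 pole at s=0, type 1.
K_v = lim_{s→0} s·G_p(s) = 3·5 / 17280 = 1/1152.
e_ss = 6/K_v = 6/(1/1152) = 6912.

6912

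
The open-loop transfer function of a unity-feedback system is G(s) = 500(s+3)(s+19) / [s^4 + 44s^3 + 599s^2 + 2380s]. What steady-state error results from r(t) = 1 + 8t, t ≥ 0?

952/1425

The denominator has no term below 2380s — 1 pole at s=0, type 1. Taking each input component in turn:
  • 1: tracked with zero error.
  • 8t: e_ss = 8/K_v with K_v=1425/119 → 952/1425.
Total e_ss = 952/1425.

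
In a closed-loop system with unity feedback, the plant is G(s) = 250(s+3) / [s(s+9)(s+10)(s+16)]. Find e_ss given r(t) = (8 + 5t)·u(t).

9.6

System type = 1 (one pole at s=0). Treating each term separately:
  • 8: tracked with zero error.
  • 5t: e_ss = 5/K_v with K_v=25/48 → 9.6.
Total e_ss = 9.6.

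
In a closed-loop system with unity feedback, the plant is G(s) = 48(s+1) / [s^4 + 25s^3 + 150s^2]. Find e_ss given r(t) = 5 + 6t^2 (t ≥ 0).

37.5

The denominator has no term below 150s^2 — 2 poles at s=0, type 2. Treating each term separately:
  • 5: tracked with zero error.
  • 6t^2: e_ss = 12/K_a with K_a=0.32 → 37.5.
Total e_ss = 37.5.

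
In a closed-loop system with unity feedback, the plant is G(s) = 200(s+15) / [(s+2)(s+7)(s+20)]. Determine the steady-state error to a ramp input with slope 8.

infinity

System type = 0 (no poles at s=0).
For a type-0 system K_v = 0, so e_ss to a ramp input is unbounded.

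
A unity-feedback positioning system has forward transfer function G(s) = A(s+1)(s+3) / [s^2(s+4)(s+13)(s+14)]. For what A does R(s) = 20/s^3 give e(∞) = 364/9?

The open loop has two poles at the origin → type 2 system.
K_a = lim_{s→0} s^2·G(s) = A·1·3 / (4·13·14) = (3/728)·A.
e_ss = 20/K_a = 364/9 ⇒ K_a = 45/91 ⇒ A = (45/91)/(3/728) = 120.

120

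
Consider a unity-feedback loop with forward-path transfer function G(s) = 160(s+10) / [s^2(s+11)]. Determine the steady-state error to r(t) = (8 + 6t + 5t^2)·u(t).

11/160

G(s) has two factors of s in the denominator, so the system is type 2. Taking each input component in turn:
  • 8: tracked with zero error.
  • 6t: tracked with zero error.
  • 5t^2: e_ss = 10/K_a with K_a=1600/11 → 11/160.
Total e_ss = 11/160.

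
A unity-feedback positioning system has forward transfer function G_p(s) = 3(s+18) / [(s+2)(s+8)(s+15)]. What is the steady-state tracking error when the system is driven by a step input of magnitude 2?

80/49

G_p(s) has no factors of s in the denominator, so the system is type 0.
K_p = lim_{s→0} G_p(s) = 3·18 / (2·8·15) = 0.225.
e_ss = 2/(1 + K_p) = 2/1.225 = 80/49.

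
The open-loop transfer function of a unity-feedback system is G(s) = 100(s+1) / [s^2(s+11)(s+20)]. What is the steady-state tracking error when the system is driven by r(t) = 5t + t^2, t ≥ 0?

4.4

Two free integrators in G(s): this is a type 2 system. By superposition:
  • 5t: tracked with zero error.
  • t^2: e_ss = 2/K_a with K_a=5/11 → 4.4.
Total e_ss = 4.4.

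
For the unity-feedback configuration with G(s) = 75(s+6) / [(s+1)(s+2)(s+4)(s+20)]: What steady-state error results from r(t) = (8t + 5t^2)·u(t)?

infinity

The open loop has no poles at the origin → type 0 system. By superposition:
  • 8t: a type-0 system cannot track it, e_ss → ∞.
  • 5t^2: a type-0 system cannot track it, e_ss → ∞.
The unbounded component dominates.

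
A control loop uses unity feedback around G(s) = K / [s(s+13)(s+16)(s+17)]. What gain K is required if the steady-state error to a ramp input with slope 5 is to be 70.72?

The open loop has one pole at the origin → type 1 system.
K_v = lim_{s→0} s·G(s) = K / (13·16·17) = (1/3536)·K.
e_ss = 5/K_v = 70.72 ⇒ K_v = 125/1768 ⇒ K = (125/1768)/(1/3536) = 250.

250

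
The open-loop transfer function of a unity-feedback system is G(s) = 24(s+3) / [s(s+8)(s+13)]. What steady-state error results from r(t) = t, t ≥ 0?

The open loop has one pole at the origin → type 1 system.
K_v = lim_{s→0} s·G(s) = 24·3 / (8·13) = 9/13.
e_ss = 1/K_v = 1/(9/13) = 13/9.

13/9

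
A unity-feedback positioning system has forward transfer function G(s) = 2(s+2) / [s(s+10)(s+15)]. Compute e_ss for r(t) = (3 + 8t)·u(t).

300

G(s) has one factor of s in the denominator, so the system is type 1. Taking each input component in turn:
  • 3: tracked with zero error.
  • 8t: e_ss = 8/K_v with K_v=2/75 → 300.
Total e_ss = 300.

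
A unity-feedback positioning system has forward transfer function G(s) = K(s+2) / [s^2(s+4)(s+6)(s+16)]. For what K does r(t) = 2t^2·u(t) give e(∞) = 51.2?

Two free integrators in G(s): this is a type 2 system.
K_a = lim_{s→0} s^2·G(s) = K·2 / (4·6·16) = (1/192)·K.
e_ss = 4/K_a = 51.2 ⇒ K_a = 5/64 ⇒ K = (5/64)/(1/192) = 15.

15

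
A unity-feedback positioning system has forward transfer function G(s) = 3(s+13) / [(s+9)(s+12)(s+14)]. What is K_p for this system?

13/504

No free integrators in G(s): this is a type 0 system.
K_p = lim_{s→0} G(s) = 3·13 / (9·12·14) = 13/504.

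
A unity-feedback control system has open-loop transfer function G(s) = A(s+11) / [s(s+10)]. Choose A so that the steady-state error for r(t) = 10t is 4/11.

25

The open loop has one pole at the origin → type 1 system.
K_v = lim_{s→0} s·G(s) = A·11 / (10) = 1.1·A.
e_ss = 10/K_v = 4/11 ⇒ K_v = 27.5 ⇒ A = 27.5/1.1 = 25.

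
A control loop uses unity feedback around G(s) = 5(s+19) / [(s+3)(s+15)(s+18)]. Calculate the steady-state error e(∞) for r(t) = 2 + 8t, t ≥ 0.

infinity

G(s) has no factors of s in the denominator, so the system is type 0. Taking each input component in turn:
  • 2: e_ss = 2/(1+K_p) with K_p=19/162 → 324/181.
  • 8t: a type-0 system cannot track it, e_ss → ∞.
The unbounded component dominates.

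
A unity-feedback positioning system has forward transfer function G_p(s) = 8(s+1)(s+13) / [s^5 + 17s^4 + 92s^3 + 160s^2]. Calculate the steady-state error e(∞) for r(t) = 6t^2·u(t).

240/13

Factoring s^2 from the denominator leaves a polynomial with constant term 160, so the system is type 2.
K_a = lim_{s→0} s^2·G_p(s) = 8·1·13 / 160 = 0.65.
r(t) = 6t^2 gives R(s) = 12/s^3.
e_ss = 12/K_a = 12/0.65 = 240/13.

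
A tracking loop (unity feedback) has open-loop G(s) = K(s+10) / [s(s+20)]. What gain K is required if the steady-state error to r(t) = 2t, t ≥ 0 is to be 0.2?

One free integrator in G(s): this is a type 1 system.
K_v = lim_{s→0} s·G(s) = K·10 / (20) = 0.5·K.
e_ss = 2/K_v = 0.2 ⇒ K_v = 10 ⇒ K = 10/0.5 = 20.

20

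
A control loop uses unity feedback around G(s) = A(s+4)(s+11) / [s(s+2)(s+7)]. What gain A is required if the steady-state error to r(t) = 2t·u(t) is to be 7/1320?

120

One free integrator in G(s): this is a type 1 system.
K_v = lim_{s→0} s·G(s) = A·4·11 / (2·7) = (22/7)·A.
e_ss = 2/K_v = 7/1320 ⇒ K_v = 2640/7 ⇒ A = (2640/7)/(22/7) = 120.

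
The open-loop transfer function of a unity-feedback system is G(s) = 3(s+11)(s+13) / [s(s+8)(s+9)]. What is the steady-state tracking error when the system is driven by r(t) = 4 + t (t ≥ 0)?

24/143

The open loop has one pole at the origin → type 1 system. Taking each input component in turn:
  • 4: tracked with zero error.
  • t: e_ss = 1/K_v with K_v=143/24 → 24/143.
Total e_ss = 24/143.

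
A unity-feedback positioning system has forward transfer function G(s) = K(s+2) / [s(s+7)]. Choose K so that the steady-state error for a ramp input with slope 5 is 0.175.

100

The open loop has one pole at the origin → type 1 system.
K_v = lim_{s→0} s·G(s) = K·2 / (7) = (2/7)·K.
e_ss = 5/K_v = 0.175 ⇒ K_v = 200/7 ⇒ K = (200/7)/(2/7) = 100.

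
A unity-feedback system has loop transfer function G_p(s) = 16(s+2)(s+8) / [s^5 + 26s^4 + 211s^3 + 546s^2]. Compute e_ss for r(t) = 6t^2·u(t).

819/32

The denominator has no term below 546s^2 — 2 poles at s=0, type 2.
K_a = lim_{s→0} s^2·G_p(s) = 16·2·8 / 546 = 128/273.
r(t) = 6t^2 gives R(s) = 12/s^3.
e_ss = 12/K_a = 12/(128/273) = 819/32.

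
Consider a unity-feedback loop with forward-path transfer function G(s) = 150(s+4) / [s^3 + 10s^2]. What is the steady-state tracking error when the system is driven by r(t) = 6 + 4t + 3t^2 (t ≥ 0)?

0.1

Lowest-order denominator term is 10s^2, so the open loop has 2 poles at the origin → type 2 system. Treating each term separately:
  • 6: tracked with zero error.
  • 4t: tracked with zero error.
  • 3t^2: e_ss = 6/K_a with K_a=60 → 0.1.
Total e_ss = 0.1.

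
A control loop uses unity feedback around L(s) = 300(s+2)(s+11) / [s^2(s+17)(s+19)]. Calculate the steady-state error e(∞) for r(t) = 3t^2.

323/1100

Two free integrators in L(s): this is a type 2 system.
K_a = lim_{s→0} s^2·L(s) = 300·2·11 / (17·19) = 6600/323.
r(t) = 3t^2 gives R(s) = 6/s^3.
e_ss = 6/K_a = 6/(6600/323) = 323/1100.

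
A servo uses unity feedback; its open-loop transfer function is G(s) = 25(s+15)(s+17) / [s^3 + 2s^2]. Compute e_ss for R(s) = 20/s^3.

8/1275

Factoring s^2 from the denominator leaves a polynomial with constant term 2, so the system is type 2.
K_a = lim_{s→0} s^2·G(s) = 25·15·17 / 2 = 3187.5.
r(t) = 10t^2 gives R(s) = 20/s^3.
e_ss = 20/K_a = 20/3187.5 = 8/1275.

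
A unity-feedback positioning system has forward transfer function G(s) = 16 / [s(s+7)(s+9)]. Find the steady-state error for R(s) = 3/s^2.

11.8125

The open loop has one pole at the origin → type 1 system.
K_v = lim_{s→0} s·G(s) = 16 / (7·9) = 16/63.
e_ss = 3/K_v = 3/(16/63) = 11.8125.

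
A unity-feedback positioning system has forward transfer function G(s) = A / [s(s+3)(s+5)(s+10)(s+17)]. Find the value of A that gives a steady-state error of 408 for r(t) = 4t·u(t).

25

System type = 1 (one pole at s=0).
K_v = lim_{s→0} s·G(s) = A / (3·5·10·17) = (1/2550)·A.
e_ss = 4/K_v = 408 ⇒ K_v = 1/102 ⇒ A = (1/102)/(1/2550) = 25.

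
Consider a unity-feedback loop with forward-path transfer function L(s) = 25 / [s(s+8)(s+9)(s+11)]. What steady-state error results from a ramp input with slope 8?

253.44

The open loop has one pole at the origin → type 1 system.
K_v = lim_{s→0} s·L(s) = 25 / (8·9·11) = 25/792.
e_ss = 8/K_v = 8/(25/792) = 253.44.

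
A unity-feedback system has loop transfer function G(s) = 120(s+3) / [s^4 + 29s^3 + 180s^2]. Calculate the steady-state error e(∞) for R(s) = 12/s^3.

Factoring s^2 from the denominator leaves a polynomial with constant term 180, so the system is type 2.
K_a = lim_{s→0} s^2·G(s) = 120·3 / 180 = 2.
r(t) = 6t^2 gives R(s) = 12/s^3.
e_ss = 12/K_a = 12/2 = 6.

6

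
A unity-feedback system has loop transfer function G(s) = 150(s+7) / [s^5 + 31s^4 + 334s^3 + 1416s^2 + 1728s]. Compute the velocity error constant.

The denominator has no term below 1728s — 1 pole at s=0, type 1.
K_v = lim_{s→0} s·G(s) = 150·7 / 1728 = 175/288.

175/288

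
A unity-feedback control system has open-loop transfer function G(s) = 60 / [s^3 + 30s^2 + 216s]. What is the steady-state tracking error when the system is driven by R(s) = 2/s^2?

7.2

The denominator has no term below 216s — 1 pole at s=0, type 1.
K_v = lim_{s→0} s·G(s) = 60 / 216 = 5/18.
e_ss = 2/K_v = 2/(5/18) = 7.2.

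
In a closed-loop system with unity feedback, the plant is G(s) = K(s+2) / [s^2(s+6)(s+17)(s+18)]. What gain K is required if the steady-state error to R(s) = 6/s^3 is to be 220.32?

25

The open loop has two poles at the origin → type 2 system.
K_a = lim_{s→0} s^2·G(s) = K·2 / (6·17·18) = (1/918)·K.
e_ss = 6/K_a = 220.32 ⇒ K_a = 25/918 ⇒ K = (25/918)/(1/918) = 25.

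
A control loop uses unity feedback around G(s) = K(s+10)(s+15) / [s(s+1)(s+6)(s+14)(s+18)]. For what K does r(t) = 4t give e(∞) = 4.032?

10

System type = 1 (one pole at s=0).
K_v = lim_{s→0} s·G(s) = K·10·15 / (1·6·14·18) = (25/252)·K.
e_ss = 4/K_v = 4.032 ⇒ K_v = 125/126 ⇒ K = (125/126)/(25/252) = 10.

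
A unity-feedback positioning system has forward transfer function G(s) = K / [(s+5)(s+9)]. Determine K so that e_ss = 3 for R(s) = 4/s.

G(s) has no factors of s in the denominator, so the system is type 0.
K_p = lim_{s→0} G(s) = K / (5·9) = (1/45)·K.
e_ss = 4/(1 + K_p) = 3 ⇒ 1 + (1/45)·K = 4/3 ⇒ K = 15.

15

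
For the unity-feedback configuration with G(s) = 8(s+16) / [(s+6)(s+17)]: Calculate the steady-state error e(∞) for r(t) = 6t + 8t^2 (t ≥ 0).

System type = 0 (no poles at s=0). Taking each input component in turn:
  • 6t: a type-0 system cannot track it, e_ss → ∞.
  • 8t^2: a type-0 system cannot track it, e_ss → ∞.
The unbounded component dominates.

infinity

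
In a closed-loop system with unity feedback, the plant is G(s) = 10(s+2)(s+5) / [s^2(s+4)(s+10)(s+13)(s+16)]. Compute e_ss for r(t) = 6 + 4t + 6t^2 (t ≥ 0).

System type = 2 (two poles at s=0). Taking each input component in turn:
  • 6: tracked with zero error.
  • 4t: tracked with zero error.
  • 6t^2: e_ss = 12/K_a with K_a=5/416 → 998.4.
Total e_ss = 998.4.

998.4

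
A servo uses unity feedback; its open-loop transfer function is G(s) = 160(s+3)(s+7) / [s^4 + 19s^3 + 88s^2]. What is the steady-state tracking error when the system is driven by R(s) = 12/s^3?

Factoring s^2 from the denominator leaves a polynomial with constant term 88, so the system is type 2.
K_a = lim_{s→0} s^2·G(s) = 160·3·7 / 88 = 420/11.
r(t) = 6t^2 gives R(s) = 12/s^3.
e_ss = 12/K_a = 12/(420/11) = 11/35.

11/35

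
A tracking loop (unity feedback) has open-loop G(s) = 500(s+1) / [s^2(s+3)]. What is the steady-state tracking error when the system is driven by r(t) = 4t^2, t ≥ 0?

The open loop has two poles at the origin → type 2 system.
K_a = lim_{s→0} s^2·G(s) = 500·1 / (3) = 500/3.
r(t) = 4t^2 gives R(s) = 8/s^3.
e_ss = 8/K_a = 8/(500/3) = 0.048.

0.048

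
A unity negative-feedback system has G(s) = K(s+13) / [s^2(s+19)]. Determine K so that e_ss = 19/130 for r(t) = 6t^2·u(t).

120

G(s) has two factors of s in the denominator, so the system is type 2.
K_a = lim_{s→0} s^2·G(s) = K·13 / (19) = (13/19)·K.
e_ss = 12/K_a = 19/130 ⇒ K_a = 1560/19 ⇒ K = (1560/19)/(13/19) = 120.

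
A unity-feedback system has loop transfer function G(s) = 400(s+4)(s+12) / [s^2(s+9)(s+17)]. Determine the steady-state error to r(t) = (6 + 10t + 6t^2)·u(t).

System type = 2 (two poles at s=0). Treating each term separately:
  • 6: tracked with zero error.
  • 10t: tracked with zero error.
  • 6t^2: e_ss = 12/K_a with K_a=6400/51 → 153/1600.
Total e_ss = 153/1600.

153/1600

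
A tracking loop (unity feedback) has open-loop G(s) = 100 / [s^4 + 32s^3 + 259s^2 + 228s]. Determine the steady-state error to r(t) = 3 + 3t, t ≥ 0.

6.84

The denominator has no term below 228s — 1 pole at s=0, type 1. By superposition:
  • 3: tracked with zero error.
  • 3t: e_ss = 3/K_v with K_v=25/57 → 6.84.
Total e_ss = 6.84.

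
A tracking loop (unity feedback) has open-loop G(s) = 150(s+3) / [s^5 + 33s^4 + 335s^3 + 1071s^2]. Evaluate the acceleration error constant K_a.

Factoring s^2 from the denominator leaves a polynomial with constant term 1071, so the system is type 2.
K_a = lim_{s→0} s^2·G(s) = 150·3 / 1071 = 50/119.

50/119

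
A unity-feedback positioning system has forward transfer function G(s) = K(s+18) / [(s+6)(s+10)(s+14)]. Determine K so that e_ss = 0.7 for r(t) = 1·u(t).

20

G(s) has no factors of s in the denominator, so the system is type 0.
K_p = lim_{s→0} G(s) = K·18 / (6·10·14) = (3/140)·K.
e_ss = 1/(1 + K_p) = 0.7 ⇒ 1 + (3/140)·K = 10/7 ⇒ K = 20.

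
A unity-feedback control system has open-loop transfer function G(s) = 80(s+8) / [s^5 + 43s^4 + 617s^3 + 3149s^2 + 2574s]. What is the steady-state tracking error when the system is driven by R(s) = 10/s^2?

1287/32

Lowest-order denominator term is 2574s, so the open loop has 1 pole at the origin → type 1 system.
K_v = lim_{s→0} s·G(s) = 80·8 / 2574 = 320/1287.
e_ss = 10/K_v = 10/(320/1287) = 1287/32.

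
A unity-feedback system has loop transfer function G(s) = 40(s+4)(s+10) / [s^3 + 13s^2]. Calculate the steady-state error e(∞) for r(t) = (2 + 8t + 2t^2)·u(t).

0.0325

Lowest-order denominator term is 13s^2, so the open loop has 2 poles at the origin → type 2 system. Treating each term separately:
  • 2: tracked with zero error.
  • 8t: tracked with zero error.
  • 2t^2: e_ss = 4/K_a with K_a=1600/13 → 0.0325.
Total e_ss = 0.0325.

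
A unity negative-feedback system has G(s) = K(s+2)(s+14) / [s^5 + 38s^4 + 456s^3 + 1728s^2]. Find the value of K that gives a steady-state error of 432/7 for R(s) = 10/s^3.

10

The denominator has no term below 1728s^2 — 2 poles at s=0, type 2.
K_a = lim_{s→0} s^2·G(s) = K·2·14 / 1728 = (7/432)·K.
e_ss = 10/K_a = 432/7 ⇒ K_a = 35/216 ⇒ K = (35/216)/(7/432) = 10.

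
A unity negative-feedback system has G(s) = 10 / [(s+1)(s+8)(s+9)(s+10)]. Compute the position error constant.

1/72

G(s) has no factors of s in the denominator, so the system is type 0.
K_p = lim_{s→0} G(s) = 10 / (1·8·9·10) = 1/72.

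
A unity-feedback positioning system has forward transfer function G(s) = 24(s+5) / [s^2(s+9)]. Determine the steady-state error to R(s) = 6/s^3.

The open loop has two poles at the origin → type 2 system.
K_a = lim_{s→0} s^2·G(s) = 24·5 / (9) = 40/3.
r(t) = 3t^2 gives R(s) = 6/s^3.
e_ss = 6/K_a = 6/(40/3) = 0.45.

0.45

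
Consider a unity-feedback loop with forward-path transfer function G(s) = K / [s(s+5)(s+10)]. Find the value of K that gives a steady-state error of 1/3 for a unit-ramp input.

G(s) has one factor of s in the denominator, so the system is type 1.
K_v = lim_{s→0} s·G(s) = K / (5·10) = 0.02·K.
e_ss = 1/K_v = 1/3 ⇒ K_v = 3 ⇒ K = 3/0.02 = 150.

150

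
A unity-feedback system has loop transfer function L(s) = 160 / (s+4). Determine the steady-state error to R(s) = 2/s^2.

infinity

No free integrators in L(s): this is a type 0 system.
For a type-0 system K_v = 0, so e_ss to a ramp input is unbounded.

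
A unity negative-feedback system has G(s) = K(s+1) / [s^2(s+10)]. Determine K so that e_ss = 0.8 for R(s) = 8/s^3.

100

System type = 2 (two poles at s=0).
K_a = lim_{s→0} s^2·G(s) = K·1 / (10) = 0.1·K.
e_ss = 8/K_a = 0.8 ⇒ K_a = 10 ⇒ K = 10/0.1 = 100.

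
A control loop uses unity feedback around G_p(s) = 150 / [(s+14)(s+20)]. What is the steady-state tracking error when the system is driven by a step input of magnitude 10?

280/43

No free integrators in G_p(s): this is a type 0 system.
K_p = lim_{s→0} G_p(s) = 150 / (14·20) = 15/28.
e_ss = 10/(1 + K_p) = 10/(43/28) = 280/43.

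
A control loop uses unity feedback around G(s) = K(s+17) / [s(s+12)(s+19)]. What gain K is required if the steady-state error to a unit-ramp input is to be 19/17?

12

System type = 1 (one pole at s=0).
K_v = lim_{s→0} s·G(s) = K·17 / (12·19) = (17/228)·K.
e_ss = 1/K_v = 19/17 ⇒ K_v = 17/19 ⇒ K = (17/19)/(17/228) = 12.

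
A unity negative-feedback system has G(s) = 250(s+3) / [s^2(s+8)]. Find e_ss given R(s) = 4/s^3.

16/375

System type = 2 (two poles at s=0).
K_a = lim_{s→0} s^2·G(s) = 250·3 / (8) = 93.75.
r(t) = 2t^2 gives R(s) = 4/s^3.
e_ss = 4/K_a = 4/93.75 = 16/375.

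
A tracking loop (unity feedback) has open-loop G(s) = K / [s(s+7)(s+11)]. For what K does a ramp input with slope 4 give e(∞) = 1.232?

250

System type = 1 (one pole at s=0).
K_v = lim_{s→0} s·G(s) = K / (7·11) = (1/77)·K.
e_ss = 4/K_v = 1.232 ⇒ K_v = 250/77 ⇒ K = (250/77)/(1/77) = 250.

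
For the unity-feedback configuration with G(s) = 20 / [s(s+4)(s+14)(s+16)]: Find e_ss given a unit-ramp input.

44.8

One free integrator in G(s): this is a type 1 system.
K_v = lim_{s→0} s·G(s) = 20 / (4·14·16) = 5/224.
e_ss = 1/K_v = 1/(5/224) = 44.8.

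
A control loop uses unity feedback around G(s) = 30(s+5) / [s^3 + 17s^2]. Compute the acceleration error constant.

150/17

Lowest-order denominator term is 17s^2, so the open loop has 2 poles at the origin → type 2 system.
K_a = lim_{s→0} s^2·G(s) = 30·5 / 17 = 150/17.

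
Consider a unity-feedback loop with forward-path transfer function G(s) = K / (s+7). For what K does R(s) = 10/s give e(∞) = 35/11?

15

The open loop has no poles at the origin → type 0 system.
K_p = lim_{s→0} G(s) = K / (7) = (1/7)·K.
e_ss = 10/(1 + K_p) = 35/11 ⇒ 1 + (1/7)·K = 22/7 ⇒ K = 15.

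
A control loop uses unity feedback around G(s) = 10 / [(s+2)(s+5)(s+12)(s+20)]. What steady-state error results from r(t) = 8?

1920/241

No free integrators in G(s): this is a type 0 system.
K_p = lim_{s→0} G(s) = 10 / (2·5·12·20) = 1/240.
e_ss = 8/(1 + K_p) = 8/(241/240) = 1920/241.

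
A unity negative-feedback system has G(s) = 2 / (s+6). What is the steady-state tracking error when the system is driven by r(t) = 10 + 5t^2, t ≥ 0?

No free integrators in G(s): this is a type 0 system. Taking each input component in turn:
  • 10: e_ss = 10/(1+K_p) with K_p=1/3 → 7.5.
  • 5t^2: a type-0 system cannot track it, e_ss → ∞.
The unbounded component dominates.

infinity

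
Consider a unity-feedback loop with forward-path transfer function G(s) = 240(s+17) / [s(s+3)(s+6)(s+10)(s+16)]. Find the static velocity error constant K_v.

G(s) has one factor of s in the denominator, so the system is type 1.
K_v = lim_{s→0} s·G(s) = 240·17 / (3·6·10·16) = 17/12.

17/12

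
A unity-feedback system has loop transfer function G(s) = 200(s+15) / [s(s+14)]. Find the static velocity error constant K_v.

System type = 1 (one pole at s=0).
K_v = lim_{s→0} s·G(s) = 200·15 / (14) = 1500/7.

1500/7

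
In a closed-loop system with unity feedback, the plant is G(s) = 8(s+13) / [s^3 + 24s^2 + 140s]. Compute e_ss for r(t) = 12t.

210/13

The denominator has no term below 140s — 1 pole at s=0, type 1.
K_v = lim_{s→0} s·G(s) = 8·13 / 140 = 26/35.
e_ss = 12/K_v = 12/(26/35) = 210/13.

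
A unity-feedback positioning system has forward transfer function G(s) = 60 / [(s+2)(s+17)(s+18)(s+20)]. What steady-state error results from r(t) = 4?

The open loop has no poles at the origin → type 0 system.
K_p = lim_{s→0} G(s) = 60 / (2·17·18·20) = 1/204.
e_ss = 4/(1 + K_p) = 4/(205/204) = 816/205.

816/205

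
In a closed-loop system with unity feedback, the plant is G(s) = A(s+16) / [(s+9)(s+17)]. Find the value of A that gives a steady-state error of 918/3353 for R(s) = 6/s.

System type = 0 (no poles at s=0).
K_p = lim_{s→0} G(s) = A·16 / (9·17) = (16/153)·A.
e_ss = 6/(1 + K_p) = 918/3353 ⇒ 1 + (16/153)·A = 3353/153 ⇒ A = 200.

200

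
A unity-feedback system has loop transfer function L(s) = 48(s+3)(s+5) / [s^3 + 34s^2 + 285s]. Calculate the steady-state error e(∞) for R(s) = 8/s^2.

19/6

Factoring s from the denominator leaves a polynomial with constant term 285, so the system is type 1.
K_v = lim_{s→0} s·L(s) = 48·3·5 / 285 = 48/19.
e_ss = 8/K_v = 8/(48/19) = 19/6.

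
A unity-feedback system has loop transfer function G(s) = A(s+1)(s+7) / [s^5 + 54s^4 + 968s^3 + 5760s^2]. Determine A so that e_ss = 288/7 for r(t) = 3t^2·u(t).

120

Factoring s^2 from the denominator leaves a polynomial with constant term 5760, so the system is type 2.
K_a = lim_{s→0} s^2·G(s) = A·1·7 / 5760 = (7/5760)·A.
e_ss = 6/K_a = 288/7 ⇒ K_a = 7/48 ⇒ A = (7/48)/(7/5760) = 120.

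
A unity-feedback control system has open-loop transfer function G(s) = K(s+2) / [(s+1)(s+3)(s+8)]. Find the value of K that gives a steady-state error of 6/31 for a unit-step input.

50

System type = 0 (no poles at s=0).
K_p = lim_{s→0} G(s) = K·2 / (1·3·8) = (1/12)·K.
e_ss = 1/(1 + K_p) = 6/31 ⇒ 1 + (1/12)·K = 31/6 ⇒ K = 50.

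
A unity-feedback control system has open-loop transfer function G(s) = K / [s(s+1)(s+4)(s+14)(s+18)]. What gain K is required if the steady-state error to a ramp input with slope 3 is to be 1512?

One free integrator in G(s): this is a type 1 system.
K_v = lim_{s→0} s·G(s) = K / (1·4·14·18) = (1/1008)·K.
e_ss = 3/K_v = 1512 ⇒ K_v = 1/504 ⇒ K = (1/504)/(1/1008) = 2.

2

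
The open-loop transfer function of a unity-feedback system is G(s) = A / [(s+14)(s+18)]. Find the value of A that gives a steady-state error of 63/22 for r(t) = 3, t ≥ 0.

System type = 0 (no poles at s=0).
K_p = lim_{s→0} G(s) = A / (14·18) = (1/252)·A.
e_ss = 3/(1 + K_p) = 63/22 ⇒ 1 + (1/252)·A = 22/21 ⇒ A = 12.

12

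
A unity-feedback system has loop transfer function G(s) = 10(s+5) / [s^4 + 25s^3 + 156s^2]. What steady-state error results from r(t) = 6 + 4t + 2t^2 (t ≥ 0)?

12.48

Factoring s^2 from the denominator leaves a polynomial with constant term 156, so the system is type 2. By superposition:
  • 6: tracked with zero error.
  • 4t: tracked with zero error.
  • 2t^2: e_ss = 4/K_a with K_a=25/78 → 12.48.
Total e_ss = 12.48.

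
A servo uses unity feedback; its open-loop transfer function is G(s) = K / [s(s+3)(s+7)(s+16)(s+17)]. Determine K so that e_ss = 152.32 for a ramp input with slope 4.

150

G(s) has one factor of s in the denominator, so the system is type 1.
K_v = lim_{s→0} s·G(s) = K / (3·7·16·17) = (1/5712)·K.
e_ss = 4/K_v = 152.32 ⇒ K_v = 25/952 ⇒ K = (25/952)/(1/5712) = 150.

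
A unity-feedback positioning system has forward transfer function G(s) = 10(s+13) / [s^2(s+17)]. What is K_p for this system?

K_p = lim_{s→0} G(s); with 2 poles at the origin the limit diverges, so K_p = ∞.

infinity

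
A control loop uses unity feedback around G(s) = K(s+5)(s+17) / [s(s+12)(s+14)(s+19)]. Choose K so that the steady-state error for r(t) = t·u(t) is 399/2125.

200

G(s) has one factor of s in the denominator, so the system is type 1.
K_v = lim_{s→0} s·G(s) = K·5·17 / (12·14·19) = (85/3192)·K.
e_ss = 1/K_v = 399/2125 ⇒ K_v = 2125/399 ⇒ K = (2125/399)/(85/3192) = 200.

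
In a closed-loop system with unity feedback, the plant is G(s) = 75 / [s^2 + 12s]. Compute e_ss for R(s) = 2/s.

Lowest-order denominator term is 12s, so the open loop has 1 pole at the origin → type 1 system.
K_p = ∞ for a type-1 system; e_ss to a step is zero.

0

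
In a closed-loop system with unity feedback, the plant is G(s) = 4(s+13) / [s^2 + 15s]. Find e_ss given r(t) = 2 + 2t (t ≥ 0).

15/26

Lowest-order denominator term is 15s, so the open loop has 1 pole at the origin → type 1 system. Taking each input component in turn:
  • 2: tracked with zero error.
  • 2t: e_ss = 2/K_v with K_v=52/15 → 15/26.
Total e_ss = 15/26.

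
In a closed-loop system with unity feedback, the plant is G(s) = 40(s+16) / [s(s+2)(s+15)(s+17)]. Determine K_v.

64/51

The open loop has one pole at the origin → type 1 system.
K_v = lim_{s→0} s·G(s) = 40·16 / (2·15·17) = 64/51.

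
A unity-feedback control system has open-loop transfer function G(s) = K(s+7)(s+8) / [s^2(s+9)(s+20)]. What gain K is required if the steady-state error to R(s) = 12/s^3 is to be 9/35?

System type = 2 (two poles at s=0).
K_a = lim_{s→0} s^2·G(s) = K·7·8 / (9·20) = (14/45)·K.
e_ss = 12/K_a = 9/35 ⇒ K_a = 140/3 ⇒ K = (140/3)/(14/45) = 150.

150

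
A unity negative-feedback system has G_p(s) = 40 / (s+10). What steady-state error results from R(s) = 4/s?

0.8

No free integrators in G_p(s): this is a type 0 system.
K_p = lim_{s→0} G_p(s) = 40 / (10) = 4.
e_ss = 4/(1 + K_p) = 4/5 = 0.8.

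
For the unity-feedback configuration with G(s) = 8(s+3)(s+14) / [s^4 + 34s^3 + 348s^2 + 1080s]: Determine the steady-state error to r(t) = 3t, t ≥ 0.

135/14

Lowest-order denominator term is 1080s, so the open loop has 1 pole at the origin → type 1 system.
K_v = lim_{s→0} s·G(s) = 8·3·14 / 1080 = 14/45.
e_ss = 3/K_v = 3/(14/45) = 135/14.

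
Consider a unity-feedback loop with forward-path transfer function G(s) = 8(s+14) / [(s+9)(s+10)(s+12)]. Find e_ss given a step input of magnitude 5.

The open loop has no poles at the origin → type 0 system.
K_p = lim_{s→0} G(s) = 8·14 / (9·10·12) = 14/135.
e_ss = 5/(1 + K_p) = 5/(149/135) = 675/149.

675/149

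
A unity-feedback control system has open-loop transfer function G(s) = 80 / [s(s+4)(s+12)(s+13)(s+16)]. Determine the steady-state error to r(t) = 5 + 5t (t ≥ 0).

624

One free integrator in G(s): this is a type 1 system. Treating each term separately:
  • 5: tracked with zero error.
  • 5t: e_ss = 5/K_v with K_v=5/624 → 624.
Total e_ss = 624.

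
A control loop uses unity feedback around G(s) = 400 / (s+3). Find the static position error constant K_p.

System type = 0 (no poles at s=0).
K_p = lim_{s→0} G(s) = 400 / (3) = 400/3.

400/3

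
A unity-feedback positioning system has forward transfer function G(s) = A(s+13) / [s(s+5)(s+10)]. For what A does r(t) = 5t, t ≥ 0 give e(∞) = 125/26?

System type = 1 (one pole at s=0).
K_v = lim_{s→0} s·G(s) = A·13 / (5·10) = 0.26·A.
e_ss = 5/K_v = 125/26 ⇒ K_v = 1.04 ⇒ A = 1.04/0.26 = 4.

4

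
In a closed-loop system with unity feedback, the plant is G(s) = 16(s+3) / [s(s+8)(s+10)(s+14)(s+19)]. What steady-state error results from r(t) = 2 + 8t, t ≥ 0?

10640/3

The open loop has one pole at the origin → type 1 system. By superposition:
  • 2: tracked with zero error.
  • 8t: e_ss = 8/K_v with K_v=3/1330 → 10640/3.
Total e_ss = 10640/3.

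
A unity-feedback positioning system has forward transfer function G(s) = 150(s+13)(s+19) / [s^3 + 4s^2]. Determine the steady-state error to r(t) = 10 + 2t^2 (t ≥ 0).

8/18525

Lowest-order denominator term is 4s^2, so the open loop has 2 poles at the origin → type 2 system. Taking each input component in turn:
  • 10: tracked with zero error.
  • 2t^2: e_ss = 4/K_a with K_a=9262.5 → 8/18525.
Total e_ss = 8/18525.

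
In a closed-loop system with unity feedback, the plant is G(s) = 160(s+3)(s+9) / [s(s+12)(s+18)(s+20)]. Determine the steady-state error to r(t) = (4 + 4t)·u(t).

4

One free integrator in G(s): this is a type 1 system. Treating each term separately:
  • 4: tracked with zero error.
  • 4t: e_ss = 4/K_v with K_v=1 → 4.
Total e_ss = 4.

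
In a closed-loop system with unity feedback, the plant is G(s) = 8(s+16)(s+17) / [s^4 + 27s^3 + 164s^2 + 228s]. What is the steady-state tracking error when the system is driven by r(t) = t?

57/544

The denominator has no term below 228s — 1 pole at s=0, type 1.
K_v = lim_{s→0} s·G(s) = 8·16·17 / 228 = 544/57.
e_ss = 1/K_v = 1/(544/57) = 57/544.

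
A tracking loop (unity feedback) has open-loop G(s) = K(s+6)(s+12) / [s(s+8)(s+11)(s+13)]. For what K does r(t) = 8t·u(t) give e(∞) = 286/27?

One free integrator in G(s): this is a type 1 system.
K_v = lim_{s→0} s·G(s) = K·6·12 / (8·11·13) = (9/143)·K.
e_ss = 8/K_v = 286/27 ⇒ K_v = 108/143 ⇒ K = (108/143)/(9/143) = 12.

12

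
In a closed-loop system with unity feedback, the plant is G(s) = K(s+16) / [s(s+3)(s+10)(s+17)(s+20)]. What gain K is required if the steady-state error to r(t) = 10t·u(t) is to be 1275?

5

The open loop has one pole at the origin → type 1 system.
K_v = lim_{s→0} s·G(s) = K·16 / (3·10·17·20) = (2/1275)·K.
e_ss = 10/K_v = 1275 ⇒ K_v = 2/255 ⇒ K = (2/255)/(2/1275) = 5.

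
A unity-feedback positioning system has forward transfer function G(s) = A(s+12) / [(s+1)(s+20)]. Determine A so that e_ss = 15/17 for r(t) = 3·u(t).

4

No free integrators in G(s): this is a type 0 system.
K_p = lim_{s→0} G(s) = A·12 / (1·20) = 0.6·A.
e_ss = 3/(1 + K_p) = 15/17 ⇒ 1 + 0.6·A = 3.4 ⇒ A = 4.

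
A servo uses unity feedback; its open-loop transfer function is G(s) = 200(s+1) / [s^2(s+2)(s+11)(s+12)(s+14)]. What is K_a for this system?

The open loop has two poles at the origin → type 2 system.
K_a = lim_{s→0} s^2·G(s) = 200·1 / (2·11·12·14) = 25/462.

25/462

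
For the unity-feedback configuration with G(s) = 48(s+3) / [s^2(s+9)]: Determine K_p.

infinity

K_p = lim_{s→0} G(s); with 2 poles at the origin the limit diverges, so K_p = ∞.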